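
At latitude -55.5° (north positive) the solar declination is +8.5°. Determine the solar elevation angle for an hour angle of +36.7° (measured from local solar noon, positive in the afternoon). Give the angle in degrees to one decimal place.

19.1°

cos θ_z = sin φ sin δ + cos φ cos δ cos H = (-0.8241)(0.1478) + (0.5664)(0.9890)(0.8018) = 0.3273.
θ_z = arccos(0.3273) = 70.90°, so the elevation is 90° − 70.90° = 19.10°.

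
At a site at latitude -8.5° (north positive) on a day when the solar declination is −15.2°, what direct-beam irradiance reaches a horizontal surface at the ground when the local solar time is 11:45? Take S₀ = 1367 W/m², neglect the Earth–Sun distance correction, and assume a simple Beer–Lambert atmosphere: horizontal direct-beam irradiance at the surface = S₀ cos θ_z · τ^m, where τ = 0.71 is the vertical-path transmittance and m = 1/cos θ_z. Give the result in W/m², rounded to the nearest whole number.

Hour angle H = 15° × (11.75 − 12) = -3.75°.
cos θ_z = sin(-8.5°) sin(-15.2°) + cos(-8.5°) cos(-15.2°) cos(-3.75°) = 0.0388 + 0.9524 = 0.9912.
Air mass m = 1/cos θ_z = 1/0.9912 = 1.009; τ^m = 0.71^1.009 = 0.7078.
Surface direct beam = 1367 × 0.9912 × 0.7078 = 959.05 W/m².

959 W/m²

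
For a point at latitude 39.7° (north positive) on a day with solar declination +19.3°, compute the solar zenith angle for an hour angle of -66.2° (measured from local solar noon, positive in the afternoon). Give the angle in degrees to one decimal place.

59.7°

cos θ_z = sin(39.7°) sin(19.3°) + cos(39.7°) cos(19.3°) cos(-66.20°) = 0.2111 + 0.2930 = 0.5041.
θ_z = arccos(0.5041) = 59.73°.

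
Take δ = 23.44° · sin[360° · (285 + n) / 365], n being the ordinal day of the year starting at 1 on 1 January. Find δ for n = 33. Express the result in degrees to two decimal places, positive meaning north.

360 × (285 + 33) / 365 = 313.644°; sin(313.644°) = -0.7236.
δ = 23.44 × -0.7236 = -16.961° ≈ -16.96°.

-16.96°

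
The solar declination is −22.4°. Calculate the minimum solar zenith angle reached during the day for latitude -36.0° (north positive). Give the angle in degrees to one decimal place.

At local solar noon the hour angle is zero, so the zenith angle is |φ − δ| = |-36.0° − (-22.4°)| = 13.6°.

13.6°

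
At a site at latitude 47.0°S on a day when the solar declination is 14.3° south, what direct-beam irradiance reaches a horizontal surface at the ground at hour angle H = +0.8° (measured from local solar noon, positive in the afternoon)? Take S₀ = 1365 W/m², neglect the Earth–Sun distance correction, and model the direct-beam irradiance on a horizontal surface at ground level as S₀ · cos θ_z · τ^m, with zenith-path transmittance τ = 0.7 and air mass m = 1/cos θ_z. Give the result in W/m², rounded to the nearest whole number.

With φ = -47.0°, δ = -14.3°, H = 0.80°: sin φ sin δ = 0.1806, cos φ cos δ cos H = 0.6608, so cos θ_z = 0.8414.
Air mass m = 1/cos θ_z = 1/0.8414 = 1.188; τ^m = 0.7^1.188 = 0.6546.
Surface direct beam = 1365 × 0.8414 × 0.6546 = 751.82 W/m².

752 W/m²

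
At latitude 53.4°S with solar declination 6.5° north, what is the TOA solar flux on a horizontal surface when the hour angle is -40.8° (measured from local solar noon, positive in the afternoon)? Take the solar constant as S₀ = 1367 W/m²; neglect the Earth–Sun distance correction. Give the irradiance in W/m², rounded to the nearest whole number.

489 W/m²

cos θ_z = sin φ sin δ + cos φ cos δ cos H = (-0.8028)(0.1132) + (0.5962)(0.9936)(0.7570) = 0.3576.
Top-of-atmosphere irradiance = S₀ cos θ_z = 1367 × 0.3576 = 488.84 W/m².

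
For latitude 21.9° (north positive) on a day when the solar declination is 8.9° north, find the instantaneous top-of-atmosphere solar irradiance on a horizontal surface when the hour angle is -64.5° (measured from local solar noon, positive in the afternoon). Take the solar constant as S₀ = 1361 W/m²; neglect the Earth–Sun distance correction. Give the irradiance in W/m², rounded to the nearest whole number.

616 W/m²

With φ = 21.9°, δ = 8.9°, H = -64.50°: sin φ sin δ = 0.0577, cos φ cos δ cos H = 0.3946, so cos θ_z = 0.4523.
Top-of-atmosphere irradiance = S₀ cos θ_z = 1361 × 0.4523 = 615.58 W/m².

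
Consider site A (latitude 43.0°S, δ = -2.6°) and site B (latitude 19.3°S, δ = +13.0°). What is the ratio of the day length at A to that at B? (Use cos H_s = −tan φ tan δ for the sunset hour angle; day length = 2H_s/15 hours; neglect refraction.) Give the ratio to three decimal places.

1.083

A: H_s = arccos(−tan -43.0° · tan -2.6°) = 92.43°, so 2H_s/15 = 12.3240 h.
B: H_s = arccos(−tan -19.3° · tan 13.0°) = 85.36°, so 2H_s/15 = 11.3813 h.
Ratio A/B = 12.3240 / 11.3813 = 1.0828.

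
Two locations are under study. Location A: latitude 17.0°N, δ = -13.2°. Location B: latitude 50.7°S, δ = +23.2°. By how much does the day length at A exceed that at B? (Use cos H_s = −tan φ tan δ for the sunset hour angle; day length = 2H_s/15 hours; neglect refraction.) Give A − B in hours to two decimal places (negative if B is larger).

+3.66 h

A: H_s = arccos(−tan 17.0° · tan -13.2°) = 85.89°, so 2H_s/15 = 11.4520 h.
B: H_s = arccos(−tan -50.7° · tan 23.2°) = 58.42°, so 2H_s/15 = 7.7893 h.
A − B = 11.4520 − 7.7893 = 3.6627 h.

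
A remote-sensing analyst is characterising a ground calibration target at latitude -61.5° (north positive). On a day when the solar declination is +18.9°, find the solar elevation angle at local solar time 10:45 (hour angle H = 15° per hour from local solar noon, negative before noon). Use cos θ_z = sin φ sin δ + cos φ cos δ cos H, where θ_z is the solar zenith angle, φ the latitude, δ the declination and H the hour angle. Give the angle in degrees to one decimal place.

8.2°

Hour angle H = 15° × (10.75 − 12) = -18.75°.
cos θ_z = sin(-61.5°) sin(18.9°) + cos(-61.5°) cos(18.9°) cos(-18.75°) = -0.2847 + 0.4275 = 0.1428.
θ_z = arccos(0.1428) = 81.79°, so the elevation is 90° − 81.79° = 8.21°.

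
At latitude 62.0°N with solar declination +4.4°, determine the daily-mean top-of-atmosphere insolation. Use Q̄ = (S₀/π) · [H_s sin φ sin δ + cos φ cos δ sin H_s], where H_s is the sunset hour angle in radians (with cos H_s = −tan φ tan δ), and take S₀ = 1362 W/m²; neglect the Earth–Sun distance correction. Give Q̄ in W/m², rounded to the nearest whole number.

The sunset hour angle satisfies cos H_s = −tan φ tan δ = -0.1447, giving H_s = 98.32°. In radians, H_s = 1.7160.
H_s sin φ sin δ = 1.7160 × 0.8829 × 0.0767 = 0.1162.
cos φ cos δ sin H_s = 0.4695 × 0.9971 × 0.9895 = 0.4632.
Q̄ = (1362/π) × (0.1162 + 0.4632) = 433.54 × 0.5794 = 251.19 W/m².

251 W/m²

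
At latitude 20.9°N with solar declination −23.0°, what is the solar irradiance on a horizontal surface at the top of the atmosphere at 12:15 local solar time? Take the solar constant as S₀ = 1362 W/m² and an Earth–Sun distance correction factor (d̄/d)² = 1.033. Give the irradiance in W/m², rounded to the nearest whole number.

Hour angle H = 15° × (12.25 − 12) = 3.75°.
With φ = 20.9°, δ = -23.0°, H = 3.75°: sin φ sin δ = -0.1394, cos φ cos δ cos H = 0.8581, so cos θ_z = 0.7187.
Top-of-atmosphere irradiance = S₀ (d̄/d)² cos θ_z = 1362 × 1.033 × 0.7187 = 1011.17 W/m².

1011 W/m²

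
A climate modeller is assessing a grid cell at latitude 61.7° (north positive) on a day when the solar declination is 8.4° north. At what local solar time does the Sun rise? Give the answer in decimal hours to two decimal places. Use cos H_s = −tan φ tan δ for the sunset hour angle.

−tan φ tan δ = −(1.8572)(0.1477) = -0.2743; H_s = arccos(-0.2743) = 105.92°.
Sunrise is at 12 − H_s/15 = 12 − 7.061 = 4.939 h local solar time.

4.94 h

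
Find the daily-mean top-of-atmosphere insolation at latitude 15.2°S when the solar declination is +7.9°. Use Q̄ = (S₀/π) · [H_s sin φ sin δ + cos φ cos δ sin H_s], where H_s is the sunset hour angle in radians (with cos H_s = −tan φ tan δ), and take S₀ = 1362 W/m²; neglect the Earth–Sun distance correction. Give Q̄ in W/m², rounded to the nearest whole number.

The sunset hour angle satisfies cos H_s = −tan φ tan δ = 0.0377, giving H_s = 87.84°. In radians, H_s = 1.5331.
H_s sin φ sin δ = 1.5331 × -0.2622 × 0.1374 = -0.0552.
cos φ cos δ sin H_s = 0.9650 × 0.9905 × 0.9993 = 0.9552.
Q̄ = (1362/π) × (-0.0552 + 0.9552) = 433.54 × 0.9000 = 390.19 W/m².

390 W/m²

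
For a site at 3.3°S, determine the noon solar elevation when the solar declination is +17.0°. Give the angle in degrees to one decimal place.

69.7°

At local solar noon the hour angle is zero, so the elevation is 90° − |φ − δ| = 90° − |-3.3° − (17.0°)| = 90° − 20.3° = 69.7°.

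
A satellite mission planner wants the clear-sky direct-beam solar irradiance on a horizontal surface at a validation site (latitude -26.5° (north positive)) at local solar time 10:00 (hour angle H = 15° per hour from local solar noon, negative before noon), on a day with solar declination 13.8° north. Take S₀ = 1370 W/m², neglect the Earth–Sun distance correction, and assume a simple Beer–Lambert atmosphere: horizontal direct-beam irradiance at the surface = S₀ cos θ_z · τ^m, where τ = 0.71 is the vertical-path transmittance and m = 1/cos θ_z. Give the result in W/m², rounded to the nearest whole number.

521 W/m²

Hour angle H = 15° × (10 − 12) = -30.00°.
cos θ_z = sin(-26.5°) sin(13.8°) + cos(-26.5°) cos(13.8°) cos(-30.00°) = -0.1064 + 0.7527 = 0.6463.
Air mass m = 1/cos θ_z = 1/0.6463 = 1.547; τ^m = 0.71^1.547 = 0.5887.
Surface direct beam = 1370 × 0.6463 × 0.5887 = 521.25 W/m².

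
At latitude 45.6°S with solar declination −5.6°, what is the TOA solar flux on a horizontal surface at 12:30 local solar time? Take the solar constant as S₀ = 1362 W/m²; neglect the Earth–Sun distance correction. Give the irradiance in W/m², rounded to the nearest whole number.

Hour angle H = 15° × (12.5 − 12) = 7.50°.
cos θ_z = sin(-45.6°) sin(-5.6°) + cos(-45.6°) cos(-5.6°) cos(7.50°) = 0.0697 + 0.6904 = 0.7601.
Top-of-atmosphere irradiance = S₀ cos θ_z = 1362 × 0.7601 = 1035.26 W/m².

1035 W/m²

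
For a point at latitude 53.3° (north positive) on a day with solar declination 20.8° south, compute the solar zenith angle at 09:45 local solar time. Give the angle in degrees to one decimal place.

79.6°

Hour angle H = 15° × (9.75 − 12) = -33.75°.
With φ = 53.3°, δ = -20.8°, H = -33.75°: sin φ sin δ = -0.2847, cos φ cos δ cos H = 0.4645, so cos θ_z = 0.1798.
θ_z = arccos(0.1798) = 79.64°.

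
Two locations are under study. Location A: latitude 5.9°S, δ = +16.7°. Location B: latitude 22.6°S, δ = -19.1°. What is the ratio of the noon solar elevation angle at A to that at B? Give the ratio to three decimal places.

0.779

A: 90° − |-5.9 − (16.7)| = 67.40°.
B: 90° − |-22.6 − (-19.1)| = 86.50°.
Ratio A/B = 67.4000 / 86.5000 = 0.7792.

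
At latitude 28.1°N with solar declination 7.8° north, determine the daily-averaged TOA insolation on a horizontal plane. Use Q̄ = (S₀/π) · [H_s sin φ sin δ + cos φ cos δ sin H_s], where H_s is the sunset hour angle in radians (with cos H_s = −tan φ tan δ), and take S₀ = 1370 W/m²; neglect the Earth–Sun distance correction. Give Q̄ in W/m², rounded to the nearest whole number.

426 W/m²

The sunset hour angle satisfies cos H_s = −tan φ tan δ = -0.0731, giving H_s = 94.19°. In radians, H_s = 1.6439.
H_s sin φ sin δ = 1.6439 × 0.4710 × 0.1357 = 0.1051.
cos φ cos δ sin H_s = 0.8821 × 0.9907 × 0.9973 = 0.8715.
Q̄ = (1370/π) × (0.1051 + 0.8715) = 436.08 × 0.9766 = 425.88 W/m².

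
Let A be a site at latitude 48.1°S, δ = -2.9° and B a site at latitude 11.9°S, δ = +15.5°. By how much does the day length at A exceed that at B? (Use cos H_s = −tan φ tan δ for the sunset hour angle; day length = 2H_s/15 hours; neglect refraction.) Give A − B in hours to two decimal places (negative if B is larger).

+0.88 h

A: H_s = arccos(−tan -48.1° · tan -2.9°) = 93.24°, so 2H_s/15 = 12.4320 h.
B: H_s = arccos(−tan -11.9° · tan 15.5°) = 86.65°, so 2H_s/15 = 11.5533 h.
A − B = 12.4320 − 11.5533 = 0.8787 h.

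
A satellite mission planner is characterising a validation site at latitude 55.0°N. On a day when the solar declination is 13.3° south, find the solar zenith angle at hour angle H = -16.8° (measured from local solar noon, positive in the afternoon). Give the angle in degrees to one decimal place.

69.8°

cos θ_z = sin φ sin δ + cos φ cos δ cos H = (0.8192)(-0.2300) + (0.5736)(0.9732)(0.9573) = 0.3460.
θ_z = arccos(0.3460) = 69.76°.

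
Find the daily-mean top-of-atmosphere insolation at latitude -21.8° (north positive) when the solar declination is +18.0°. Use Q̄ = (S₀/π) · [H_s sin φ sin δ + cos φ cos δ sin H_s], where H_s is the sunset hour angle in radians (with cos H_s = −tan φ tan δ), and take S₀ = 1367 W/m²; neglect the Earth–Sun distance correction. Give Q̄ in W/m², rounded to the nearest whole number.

309 W/m²

−tan φ tan δ = −(-0.4000)(0.3249) = 0.1300; H_s = arccos(0.1300) = 82.53°. In radians, H_s = 1.4404.
H_s sin φ sin δ = 1.4404 × -0.3714 × 0.3090 = -0.1653.
cos φ cos δ sin H_s = 0.9285 × 0.9511 × 0.9915 = 0.8756.
Q̄ = (1367/π) × (-0.1653 + 0.8756) = 435.13 × 0.7103 = 309.07 W/m².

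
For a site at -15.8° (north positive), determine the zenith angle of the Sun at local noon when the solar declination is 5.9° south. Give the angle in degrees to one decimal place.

9.9°

At local solar noon the hour angle is zero, so the zenith angle is |φ − δ| = |-15.8° − (-5.9°)| = 9.9°.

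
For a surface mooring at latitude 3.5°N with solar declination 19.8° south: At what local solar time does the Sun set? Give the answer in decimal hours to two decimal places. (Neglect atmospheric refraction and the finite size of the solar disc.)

17.92 h

The sunset hour angle satisfies cos H_s = −tan φ tan δ = 0.0220, giving H_s = 88.74°.
Sunset is at 12 + H_s/15 = 12 + 5.916 = 17.916 h local solar time.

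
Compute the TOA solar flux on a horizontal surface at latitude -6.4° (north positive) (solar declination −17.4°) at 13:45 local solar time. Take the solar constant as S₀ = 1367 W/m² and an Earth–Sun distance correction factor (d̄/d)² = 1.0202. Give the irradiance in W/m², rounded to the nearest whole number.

Hour angle H = 15° × (13.75 − 12) = 26.25°.
cos θ_z = sin φ sin δ + cos φ cos δ cos H = (-0.1115)(-0.2990) + (0.9938)(0.9542)(0.8969) = 0.8839.
Top-of-atmosphere irradiance = S₀ (d̄/d)² cos θ_z = 1367 × 1.0202 × 0.8839 = 1232.70 W/m².

1233 W/m²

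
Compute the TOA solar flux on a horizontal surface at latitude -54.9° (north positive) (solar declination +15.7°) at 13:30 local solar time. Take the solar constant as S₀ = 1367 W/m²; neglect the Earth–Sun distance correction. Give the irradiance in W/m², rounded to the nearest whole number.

396 W/m²

Hour angle H = 15° × (13.5 − 12) = 22.50°.
With φ = -54.9°, δ = 15.7°, H = 22.50°: sin φ sin δ = -0.2214, cos φ cos δ cos H = 0.5114, so cos θ_z = 0.2900.
Top-of-atmosphere irradiance = S₀ cos θ_z = 1367 × 0.2900 = 396.43 W/m².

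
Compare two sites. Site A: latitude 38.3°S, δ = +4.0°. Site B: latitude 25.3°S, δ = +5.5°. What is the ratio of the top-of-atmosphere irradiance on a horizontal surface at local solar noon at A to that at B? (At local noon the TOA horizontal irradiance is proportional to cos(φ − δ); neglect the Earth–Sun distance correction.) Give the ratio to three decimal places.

A: cos θ_z = cos(-38.3° − (4.0°)) = 0.7396.
B: cos θ_z = cos(-25.3° − (5.5°)) = 0.8590.
Ratio A/B = 0.7396 / 0.8590 = 0.8610.

0.861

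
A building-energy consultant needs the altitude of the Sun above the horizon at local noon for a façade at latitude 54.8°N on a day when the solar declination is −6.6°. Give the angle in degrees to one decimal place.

28.6°

At local solar noon the hour angle is zero, so the elevation is 90° − |φ − δ| = 90° − |54.8° − (-6.6°)| = 90° − 61.4° = 28.6°.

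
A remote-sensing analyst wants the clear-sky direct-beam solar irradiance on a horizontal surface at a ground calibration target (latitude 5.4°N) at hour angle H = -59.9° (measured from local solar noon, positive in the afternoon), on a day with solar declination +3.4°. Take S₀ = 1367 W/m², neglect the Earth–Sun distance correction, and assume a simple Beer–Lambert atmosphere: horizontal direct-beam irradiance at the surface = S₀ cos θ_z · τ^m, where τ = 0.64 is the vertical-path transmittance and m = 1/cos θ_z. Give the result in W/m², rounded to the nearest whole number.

284 W/m²

cos θ_z = sin(5.4°) sin(3.4°) + cos(5.4°) cos(3.4°) cos(-59.90°) = 0.0056 + 0.4984 = 0.5040.
Air mass m = 1/cos θ_z = 1/0.5040 = 1.984; τ^m = 0.64^1.984 = 0.4125.
Surface direct beam = 1367 × 0.5040 × 0.4125 = 284.20 W/m².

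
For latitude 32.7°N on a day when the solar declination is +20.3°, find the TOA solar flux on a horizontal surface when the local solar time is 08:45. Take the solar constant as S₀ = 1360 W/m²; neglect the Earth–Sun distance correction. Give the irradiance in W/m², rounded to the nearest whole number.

963 W/m²

Hour angle H = 15° × (8.75 − 12) = -48.75°.
cos θ_z = sin(32.7°) sin(20.3°) + cos(32.7°) cos(20.3°) cos(-48.75°) = 0.1874 + 0.5204 = 0.7078.
Top-of-atmosphere irradiance = S₀ cos θ_z = 1360 × 0.7078 = 962.61 W/m².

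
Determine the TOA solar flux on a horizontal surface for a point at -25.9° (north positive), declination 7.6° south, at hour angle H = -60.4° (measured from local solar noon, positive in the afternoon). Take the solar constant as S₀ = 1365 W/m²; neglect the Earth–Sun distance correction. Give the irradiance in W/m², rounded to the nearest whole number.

cos θ_z = sin(-25.9°) sin(-7.6°) + cos(-25.9°) cos(-7.6°) cos(-60.40°) = 0.0578 + 0.4404 = 0.4982.
Top-of-atmosphere irradiance = S₀ cos θ_z = 1365 × 0.4982 = 680.04 W/m².

680 W/m²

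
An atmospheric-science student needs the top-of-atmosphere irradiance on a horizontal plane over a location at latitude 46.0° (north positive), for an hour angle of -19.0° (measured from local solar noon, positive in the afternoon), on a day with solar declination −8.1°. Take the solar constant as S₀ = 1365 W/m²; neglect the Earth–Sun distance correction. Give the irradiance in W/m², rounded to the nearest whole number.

cos θ_z = sin(46.0°) sin(-8.1°) + cos(46.0°) cos(-8.1°) cos(-19.00°) = -0.1014 + 0.6503 = 0.5489.
Top-of-atmosphere irradiance = S₀ cos θ_z = 1365 × 0.5489 = 749.25 W/m².

749 W/m²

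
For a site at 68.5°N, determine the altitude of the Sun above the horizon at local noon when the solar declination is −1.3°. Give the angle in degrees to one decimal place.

20.2°

At local solar noon the hour angle is zero, so the elevation is 90° − |φ − δ| = 90° − |68.5° − (-1.3°)| = 90° − 69.8° = 20.2°.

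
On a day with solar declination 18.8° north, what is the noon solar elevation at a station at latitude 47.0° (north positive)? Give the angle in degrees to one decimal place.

At local solar noon the hour angle is zero, so the elevation is 90° − |φ − δ| = 90° − |47.0° − (18.8°)| = 90° − 28.2° = 61.8°.

61.8°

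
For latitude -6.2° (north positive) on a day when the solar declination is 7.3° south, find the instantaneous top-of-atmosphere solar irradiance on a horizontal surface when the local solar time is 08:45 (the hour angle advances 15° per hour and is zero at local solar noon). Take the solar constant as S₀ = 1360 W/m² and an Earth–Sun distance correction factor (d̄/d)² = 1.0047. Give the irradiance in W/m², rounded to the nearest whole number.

Hour angle H = 15° × (8.75 − 12) = -48.75°.
With φ = -6.2°, δ = -7.3°, H = -48.75°: sin φ sin δ = 0.0137, cos φ cos δ cos H = 0.6502, so cos θ_z = 0.6639.
Top-of-atmosphere irradiance = S₀ (d̄/d)² cos θ_z = 1360 × 1.0047 × 0.6639 = 907.15 W/m².

907 W/m²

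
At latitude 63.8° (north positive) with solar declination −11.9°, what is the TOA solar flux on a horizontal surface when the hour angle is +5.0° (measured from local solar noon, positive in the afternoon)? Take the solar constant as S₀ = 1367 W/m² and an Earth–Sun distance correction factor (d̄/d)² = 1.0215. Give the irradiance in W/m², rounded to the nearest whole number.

343 W/m²

With φ = 63.8°, δ = -11.9°, H = 5.00°: sin φ sin δ = -0.1850, cos φ cos δ cos H = 0.4304, so cos θ_z = 0.2454.
Top-of-atmosphere irradiance = S₀ (d̄/d)² cos θ_z = 1367 × 1.0215 × 0.2454 = 342.67 W/m².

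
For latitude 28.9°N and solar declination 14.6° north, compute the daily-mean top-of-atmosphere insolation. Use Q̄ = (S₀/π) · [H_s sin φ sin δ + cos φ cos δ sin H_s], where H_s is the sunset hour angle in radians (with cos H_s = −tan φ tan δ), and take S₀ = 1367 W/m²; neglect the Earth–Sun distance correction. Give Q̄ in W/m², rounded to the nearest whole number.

456 W/m²

The sunset hour angle satisfies cos H_s = −tan φ tan δ = -0.1438, giving H_s = 98.27°. In radians, H_s = 1.7151.
H_s sin φ sin δ = 1.7151 × 0.4833 × 0.2521 = 0.2090.
cos φ cos δ sin H_s = 0.8755 × 0.9677 × 0.9896 = 0.8384.
Q̄ = (1367/π) × (0.2090 + 0.8384) = 435.13 × 1.0474 = 455.76 W/m².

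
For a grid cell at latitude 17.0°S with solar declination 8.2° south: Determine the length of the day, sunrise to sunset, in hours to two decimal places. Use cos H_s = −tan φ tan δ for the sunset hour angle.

−tan φ tan δ = −(-0.3057)(-0.1441) = -0.0441; H_s = arccos(-0.0441) = 92.53°.
Day length = 2 H_s / 15° h⁻¹ = 185.06° / 15 = 12.337 h.

12.34 hours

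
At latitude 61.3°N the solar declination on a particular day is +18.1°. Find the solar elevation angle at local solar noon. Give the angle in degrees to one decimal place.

At local solar noon the hour angle is zero, so the elevation is 90° − |φ − δ| = 90° − |61.3° − (18.1°)| = 90° − 43.2° = 46.8°.

46.8°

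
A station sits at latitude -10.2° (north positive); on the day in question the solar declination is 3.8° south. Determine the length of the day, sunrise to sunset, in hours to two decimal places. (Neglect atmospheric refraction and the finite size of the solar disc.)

The sunset hour angle satisfies cos H_s = −tan φ tan δ = -0.0120, giving H_s = 90.69°.
Day length = 2 H_s / 15° h⁻¹ = 181.38° / 15 = 12.092 h.

12.09 hours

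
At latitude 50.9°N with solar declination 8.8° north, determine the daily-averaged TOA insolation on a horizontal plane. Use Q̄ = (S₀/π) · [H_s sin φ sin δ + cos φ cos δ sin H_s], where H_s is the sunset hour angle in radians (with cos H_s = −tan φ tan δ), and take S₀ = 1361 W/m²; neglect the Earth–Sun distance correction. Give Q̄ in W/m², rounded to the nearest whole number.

−tan φ tan δ = −(1.2305)(0.1548) = -0.1905; H_s = arccos(-0.1905) = 100.98°. In radians, H_s = 1.7624.
H_s sin φ sin δ = 1.7624 × 0.7760 × 0.1530 = 0.2092.
cos φ cos δ sin H_s = 0.6307 × 0.9882 × 0.9817 = 0.6119.
Q̄ = (1361/π) × (0.2092 + 0.6119) = 433.22 × 0.8211 = 355.72 W/m².

356 W/m²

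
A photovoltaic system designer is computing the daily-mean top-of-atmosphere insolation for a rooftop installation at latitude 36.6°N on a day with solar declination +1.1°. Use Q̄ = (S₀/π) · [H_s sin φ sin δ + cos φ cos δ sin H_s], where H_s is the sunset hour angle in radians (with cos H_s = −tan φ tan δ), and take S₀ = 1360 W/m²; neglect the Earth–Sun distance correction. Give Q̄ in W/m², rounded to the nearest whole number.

The sunset hour angle satisfies cos H_s = −tan φ tan δ = -0.0143, giving H_s = 90.82°. In radians, H_s = 1.5851.
H_s sin φ sin δ = 1.5851 × 0.5962 × 0.0192 = 0.0181.
cos φ cos δ sin H_s = 0.8028 × 0.9998 × 0.9999 = 0.8026.
Q̄ = (1360/π) × (0.0181 + 0.8026) = 432.90 × 0.8207 = 355.28 W/m².

355 W/m²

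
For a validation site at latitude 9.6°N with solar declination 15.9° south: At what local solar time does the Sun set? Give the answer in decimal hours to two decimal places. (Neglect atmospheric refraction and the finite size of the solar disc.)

17.82 h

cos H_s = −tan(9.6°) · tan(-15.9°) = 0.0482, so H_s = arccos(0.0482) = 87.24°.
Sunset is at 12 + H_s/15 = 12 + 5.816 = 17.816 h local solar time.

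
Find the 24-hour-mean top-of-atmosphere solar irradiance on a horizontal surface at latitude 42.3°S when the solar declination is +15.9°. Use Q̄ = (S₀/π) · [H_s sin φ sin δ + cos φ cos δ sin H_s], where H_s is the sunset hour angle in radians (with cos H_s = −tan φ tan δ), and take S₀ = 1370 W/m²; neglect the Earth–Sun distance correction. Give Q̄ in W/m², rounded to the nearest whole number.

194 W/m²

cos H_s = −tan(-42.3°) · tan(15.9°) = 0.2592, so H_s = arccos(0.2592) = 74.98°. In radians, H_s = 1.3086.
H_s sin φ sin δ = 1.3086 × -0.6730 × 0.2740 = -0.2413.
cos φ cos δ sin H_s = 0.7396 × 0.9617 × 0.9658 = 0.6869.
Q̄ = (1370/π) × (-0.2413 + 0.6869) = 436.08 × 0.4456 = 194.32 W/m².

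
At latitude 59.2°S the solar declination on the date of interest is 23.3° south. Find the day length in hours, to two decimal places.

−tan φ tan δ = −(-1.6775)(-0.4307) = -0.7225; H_s = arccos(-0.7225) = 136.26°.
Day length = 2 H_s / 15° h⁻¹ = 272.52° / 15 = 18.168 h.

18.17 hours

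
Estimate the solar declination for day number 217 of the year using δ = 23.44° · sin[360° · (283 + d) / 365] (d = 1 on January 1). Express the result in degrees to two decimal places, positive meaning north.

360 × (283 + 217) / 365 = 493.151°; sin(493.151°) = 0.7296.
δ = 23.44 × 0.7296 = 17.102° ≈ +17.10°.

+17.10°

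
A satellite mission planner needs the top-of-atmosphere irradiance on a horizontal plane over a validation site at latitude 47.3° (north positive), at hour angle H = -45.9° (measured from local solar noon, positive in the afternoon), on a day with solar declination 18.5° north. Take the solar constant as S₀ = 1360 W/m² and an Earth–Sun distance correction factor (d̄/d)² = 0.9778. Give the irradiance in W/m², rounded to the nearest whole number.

With φ = 47.3°, δ = 18.5°, H = -45.90°: sin φ sin δ = 0.2332, cos φ cos δ cos H = 0.4476, so cos θ_z = 0.6808.
Top-of-atmosphere irradiance = S₀ (d̄/d)² cos θ_z = 1360 × 0.9778 × 0.6808 = 905.33 W/m².

905 W/m²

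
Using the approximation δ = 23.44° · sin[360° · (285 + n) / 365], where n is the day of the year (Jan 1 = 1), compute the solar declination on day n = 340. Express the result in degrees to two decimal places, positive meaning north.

-22.79°

360 × (285 + 340) / 365 = 616.438°; sin(616.438°) = -0.9721.
δ = 23.44 × -0.9721 = -22.786° ≈ -22.79°.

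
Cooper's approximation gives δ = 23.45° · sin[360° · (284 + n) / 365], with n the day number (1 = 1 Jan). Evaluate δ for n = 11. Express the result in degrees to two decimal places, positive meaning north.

-21.90°

360 × (284 + 11) / 365 = 290.959°; sin(290.959°) = -0.9338.
δ = 23.45 × -0.9338 = -21.898° ≈ -21.90°.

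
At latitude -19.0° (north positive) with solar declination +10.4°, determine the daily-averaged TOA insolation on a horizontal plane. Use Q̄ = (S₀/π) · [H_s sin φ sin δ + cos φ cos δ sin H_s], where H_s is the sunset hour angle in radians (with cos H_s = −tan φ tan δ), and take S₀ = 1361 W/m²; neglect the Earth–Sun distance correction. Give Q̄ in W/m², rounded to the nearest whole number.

−tan φ tan δ = −(-0.3443)(0.1835) = 0.0632; H_s = arccos(0.0632) = 86.38°. In radians, H_s = 1.5076.
H_s sin φ sin δ = 1.5076 × -0.3256 × 0.1805 = -0.0886.
cos φ cos δ sin H_s = 0.9455 × 0.9836 × 0.9980 = 0.9281.
Q̄ = (1361/π) × (-0.0886 + 0.9281) = 433.22 × 0.8395 = 363.69 W/m².

364 W/m²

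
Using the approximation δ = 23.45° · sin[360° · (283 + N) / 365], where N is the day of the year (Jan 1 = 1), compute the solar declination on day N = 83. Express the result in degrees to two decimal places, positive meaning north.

360 × (283 + 83) / 365 = 360.986°; sin(360.986°) = 0.0172.
δ = 23.45 × 0.0172 = 0.403° ≈ +0.40°.

+0.40°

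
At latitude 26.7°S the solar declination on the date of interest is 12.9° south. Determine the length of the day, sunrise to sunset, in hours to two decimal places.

The sunset hour angle satisfies cos H_s = −tan φ tan δ = -0.1152, giving H_s = 96.62°.
Day length = 2 H_s / 15° h⁻¹ = 193.24° / 15 = 12.883 h.

12.88 hours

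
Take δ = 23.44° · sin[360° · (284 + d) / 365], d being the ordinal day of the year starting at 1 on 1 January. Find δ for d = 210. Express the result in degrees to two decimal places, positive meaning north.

+18.66°

360 × (284 + 210) / 365 = 487.233°; sin(487.233°) = 0.7962.
δ = 23.44 × 0.7962 = 18.663° ≈ +18.66°.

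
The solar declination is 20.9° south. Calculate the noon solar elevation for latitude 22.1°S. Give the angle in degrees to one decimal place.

88.8°

At local solar noon the hour angle is zero, so the elevation is 90° − |φ − δ| = 90° − |-22.1° − (-20.9°)| = 90° − 1.2° = 88.8°.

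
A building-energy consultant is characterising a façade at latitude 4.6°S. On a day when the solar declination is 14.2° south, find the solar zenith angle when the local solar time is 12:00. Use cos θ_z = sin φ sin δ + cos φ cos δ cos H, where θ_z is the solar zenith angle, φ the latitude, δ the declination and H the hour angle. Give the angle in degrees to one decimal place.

9.6°

Hour angle H = 15° × (12 − 12) = 0.00°.
cos θ_z = sin(-4.6°) sin(-14.2°) + cos(-4.6°) cos(-14.2°) cos(0.00°) = 0.0197 + 0.9663 = 0.9860.
θ_z = arccos(0.9860) = 9.60°.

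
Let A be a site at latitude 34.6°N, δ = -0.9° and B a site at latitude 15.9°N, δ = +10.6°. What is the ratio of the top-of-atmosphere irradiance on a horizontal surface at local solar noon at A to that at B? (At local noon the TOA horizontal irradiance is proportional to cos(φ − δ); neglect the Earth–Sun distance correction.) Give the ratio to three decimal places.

A: cos θ_z = cos(34.6° − (-0.9°)) = 0.8141.
B: cos θ_z = cos(15.9° − (10.6°)) = 0.9957.
Ratio A/B = 0.8141 / 0.9957 = 0.8176.

0.818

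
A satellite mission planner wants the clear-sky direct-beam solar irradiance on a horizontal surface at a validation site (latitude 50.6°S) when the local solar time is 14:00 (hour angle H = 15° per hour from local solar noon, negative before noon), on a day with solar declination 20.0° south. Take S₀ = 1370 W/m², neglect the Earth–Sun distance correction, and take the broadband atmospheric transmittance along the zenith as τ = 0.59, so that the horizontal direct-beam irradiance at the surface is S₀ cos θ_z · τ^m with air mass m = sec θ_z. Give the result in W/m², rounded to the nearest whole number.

544 W/m²

Hour angle H = 15° × (14 − 12) = 30.00°.
cos θ_z = sin(-50.6°) sin(-20.0°) + cos(-50.6°) cos(-20.0°) cos(30.00°) = 0.2643 + 0.5165 = 0.7808.
Air mass m = 1/cos θ_z = 1/0.7808 = 1.281; τ^m = 0.59^1.281 = 0.5087.
Surface direct beam = 1370 × 0.7808 × 0.5087 = 544.15 W/m².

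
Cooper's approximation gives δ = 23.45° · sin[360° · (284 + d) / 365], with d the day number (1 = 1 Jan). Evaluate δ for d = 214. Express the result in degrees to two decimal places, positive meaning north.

360 × (284 + 214) / 365 = 491.178°; sin(491.178°) = 0.7527.
δ = 23.45 × 0.7527 = 17.651° ≈ +17.65°.

+17.65°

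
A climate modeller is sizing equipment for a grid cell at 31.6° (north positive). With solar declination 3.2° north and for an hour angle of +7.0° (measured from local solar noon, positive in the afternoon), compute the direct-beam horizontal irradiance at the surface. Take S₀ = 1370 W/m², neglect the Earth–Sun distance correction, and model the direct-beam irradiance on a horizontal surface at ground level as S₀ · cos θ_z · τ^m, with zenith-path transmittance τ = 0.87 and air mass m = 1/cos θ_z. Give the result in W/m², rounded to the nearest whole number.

1020 W/m²

cos θ_z = sin φ sin δ + cos φ cos δ cos H = (0.5240)(0.0558) + (0.8517)(0.9984)(0.9925) = 0.8732.
Air mass m = 1/cos θ_z = 1/0.8732 = 1.145; τ^m = 0.87^1.145 = 0.8526.
Surface direct beam = 1370 × 0.8732 × 0.8526 = 1019.95 W/m².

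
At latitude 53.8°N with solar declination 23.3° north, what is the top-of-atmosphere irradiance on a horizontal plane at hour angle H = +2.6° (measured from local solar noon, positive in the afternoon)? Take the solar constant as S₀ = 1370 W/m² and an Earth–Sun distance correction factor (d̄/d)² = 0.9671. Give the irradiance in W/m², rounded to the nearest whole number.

cos θ_z = sin φ sin δ + cos φ cos δ cos H = (0.8070)(0.3955) + (0.5906)(0.9184)(0.9990) = 0.8610.
Top-of-atmosphere irradiance = S₀ (d̄/d)² cos θ_z = 1370 × 0.9671 × 0.8610 = 1140.76 W/m².

1141 W/m²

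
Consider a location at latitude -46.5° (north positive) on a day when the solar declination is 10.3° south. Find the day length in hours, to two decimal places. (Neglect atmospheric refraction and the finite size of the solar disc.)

The sunset hour angle satisfies cos H_s = −tan φ tan δ = -0.1915, giving H_s = 101.04°.
Day length = 2 H_s / 15° h⁻¹ = 202.08° / 15 = 13.472 h.

13.47 hours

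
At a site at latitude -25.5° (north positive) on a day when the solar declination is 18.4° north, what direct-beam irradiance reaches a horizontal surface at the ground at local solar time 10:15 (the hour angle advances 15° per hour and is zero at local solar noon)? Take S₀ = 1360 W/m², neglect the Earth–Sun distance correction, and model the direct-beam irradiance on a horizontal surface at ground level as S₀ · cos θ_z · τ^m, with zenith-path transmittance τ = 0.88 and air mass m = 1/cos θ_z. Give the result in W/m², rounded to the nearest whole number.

Hour angle H = 15° × (10.25 − 12) = -26.25°.
cos θ_z = sin(-25.5°) sin(18.4°) + cos(-25.5°) cos(18.4°) cos(-26.25°) = -0.1359 + 0.7681 = 0.6322.
Air mass m = 1/cos θ_z = 1/0.6322 = 1.582; τ^m = 0.88^1.582 = 0.8169.
Surface direct beam = 1360 × 0.6322 × 0.8169 = 702.36 W/m².

702 W/m²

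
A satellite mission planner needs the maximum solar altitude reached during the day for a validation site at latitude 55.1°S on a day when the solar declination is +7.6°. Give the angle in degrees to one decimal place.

27.3°

At local solar noon the hour angle is zero, so the elevation is 90° − |φ − δ| = 90° − |-55.1° − (7.6°)| = 90° − 62.7° = 27.3°.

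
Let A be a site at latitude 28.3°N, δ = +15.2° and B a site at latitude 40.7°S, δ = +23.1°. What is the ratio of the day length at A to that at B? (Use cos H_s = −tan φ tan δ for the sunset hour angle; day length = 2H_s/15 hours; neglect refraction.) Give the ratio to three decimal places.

A: H_s = arccos(−tan 28.3° · tan 15.2°) = 98.41°, so 2H_s/15 = 13.1213 h.
B: H_s = arccos(−tan -40.7° · tan 23.1°) = 68.48°, so 2H_s/15 = 9.1307 h.
Ratio A/B = 13.1213 / 9.1307 = 1.4371.

1.437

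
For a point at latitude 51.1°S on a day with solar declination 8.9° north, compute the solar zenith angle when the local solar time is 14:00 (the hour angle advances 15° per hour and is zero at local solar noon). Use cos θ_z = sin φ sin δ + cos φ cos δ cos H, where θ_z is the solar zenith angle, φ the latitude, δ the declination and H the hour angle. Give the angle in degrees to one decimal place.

Hour angle H = 15° × (14 − 12) = 30.00°.
cos θ_z = sin φ sin δ + cos φ cos δ cos H = (-0.7782)(0.1547) + (0.6280)(0.9880)(0.8660) = 0.4169.
θ_z = arccos(0.4169) = 65.36°.

65.4°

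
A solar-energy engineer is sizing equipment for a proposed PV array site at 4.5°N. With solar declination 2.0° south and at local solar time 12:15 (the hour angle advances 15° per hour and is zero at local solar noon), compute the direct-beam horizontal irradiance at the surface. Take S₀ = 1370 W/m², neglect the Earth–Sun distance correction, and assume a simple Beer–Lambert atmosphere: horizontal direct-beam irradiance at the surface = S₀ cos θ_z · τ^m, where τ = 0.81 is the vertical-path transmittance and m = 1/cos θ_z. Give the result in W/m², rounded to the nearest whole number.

Hour angle H = 15° × (12.25 − 12) = 3.75°.
cos θ_z = sin φ sin δ + cos φ cos δ cos H = (0.0785)(-0.0349) + (0.9969)(0.9994)(0.9979) = 0.9915.
Air mass m = 1/cos θ_z = 1/0.9915 = 1.009; τ^m = 0.81^1.009 = 0.8085.
Surface direct beam = 1370 × 0.9915 × 0.8085 = 1098.23 W/m².

1098 W/m²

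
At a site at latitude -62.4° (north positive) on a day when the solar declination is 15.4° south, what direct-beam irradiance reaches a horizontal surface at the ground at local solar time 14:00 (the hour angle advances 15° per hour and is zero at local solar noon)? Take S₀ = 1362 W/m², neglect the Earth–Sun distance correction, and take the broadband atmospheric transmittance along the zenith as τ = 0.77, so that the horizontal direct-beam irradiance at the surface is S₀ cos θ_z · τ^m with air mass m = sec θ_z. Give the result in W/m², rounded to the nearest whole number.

Hour angle H = 15° × (14 − 12) = 30.00°.
cos θ_z = sin(-62.4°) sin(-15.4°) + cos(-62.4°) cos(-15.4°) cos(30.00°) = 0.2353 + 0.3868 = 0.6221.
Air mass m = 1/cos θ_z = 1/0.6221 = 1.607; τ^m = 0.77^1.607 = 0.6570.
Surface direct beam = 1362 × 0.6221 × 0.6570 = 556.68 W/m².

557 W/m²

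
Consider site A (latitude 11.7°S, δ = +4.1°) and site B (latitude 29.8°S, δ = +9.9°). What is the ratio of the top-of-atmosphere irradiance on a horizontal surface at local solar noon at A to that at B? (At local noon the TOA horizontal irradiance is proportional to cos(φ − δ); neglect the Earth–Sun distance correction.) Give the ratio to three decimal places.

1.251

A: cos θ_z = cos(-11.7° − (4.1°)) = 0.9622.
B: cos θ_z = cos(-29.8° − (9.9°)) = 0.7694.
Ratio A/B = 0.9622 / 0.7694 = 1.2506.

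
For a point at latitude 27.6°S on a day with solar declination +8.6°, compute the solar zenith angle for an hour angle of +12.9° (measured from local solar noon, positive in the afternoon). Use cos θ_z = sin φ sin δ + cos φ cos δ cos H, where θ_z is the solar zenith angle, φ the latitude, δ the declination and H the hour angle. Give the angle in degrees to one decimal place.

38.3°

cos θ_z = sin φ sin δ + cos φ cos δ cos H = (-0.4633)(0.1495) + (0.8862)(0.9888)(0.9748) = 0.7849.
θ_z = arccos(0.7849) = 38.29°.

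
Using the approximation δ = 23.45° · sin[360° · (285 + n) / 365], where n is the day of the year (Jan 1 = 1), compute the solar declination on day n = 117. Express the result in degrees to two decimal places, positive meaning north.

360 × (285 + 117) / 365 = 396.493°; sin(396.493°) = 0.5947.
δ = 23.45 × 0.5947 = 13.946° ≈ +13.95°.

+13.95°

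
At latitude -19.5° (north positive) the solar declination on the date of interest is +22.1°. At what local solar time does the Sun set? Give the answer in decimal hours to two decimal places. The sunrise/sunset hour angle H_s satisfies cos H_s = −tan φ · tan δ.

17.45 h

cos H_s = −tan(-19.5°) · tan(22.1°) = 0.1438, so H_s = arccos(0.1438) = 81.73°.
Sunset is at 12 + H_s/15 = 12 + 5.449 = 17.449 h local solar time.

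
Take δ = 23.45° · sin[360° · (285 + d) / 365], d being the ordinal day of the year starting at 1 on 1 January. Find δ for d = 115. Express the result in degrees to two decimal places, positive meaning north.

+13.29°

360 × (285 + 115) / 365 = 394.521°; sin(394.521°) = 0.5667.
δ = 23.45 × 0.5667 = 13.289° ≈ +13.29°.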